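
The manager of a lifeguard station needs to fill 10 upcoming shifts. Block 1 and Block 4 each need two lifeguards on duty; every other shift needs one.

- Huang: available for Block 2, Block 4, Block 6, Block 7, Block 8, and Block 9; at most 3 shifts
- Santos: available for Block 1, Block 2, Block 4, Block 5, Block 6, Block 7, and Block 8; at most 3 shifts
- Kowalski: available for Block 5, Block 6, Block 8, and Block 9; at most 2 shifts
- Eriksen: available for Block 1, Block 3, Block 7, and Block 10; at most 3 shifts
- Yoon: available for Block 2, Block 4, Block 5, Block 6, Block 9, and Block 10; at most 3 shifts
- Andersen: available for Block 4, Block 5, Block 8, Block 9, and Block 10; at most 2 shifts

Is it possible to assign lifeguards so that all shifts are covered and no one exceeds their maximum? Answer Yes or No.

Block 1 can only be covered by Santos and Eriksen, so that assignment is forced.
Block 3 can only be covered by Eriksen, so that assignment is forced.
One valid schedule: Block 1→Santos+Eriksen, Block 2→Huang, Block 3→Eriksen, Block 4→Yoon+Andersen, Block 5→Santos, Block 6→Huang, Block 7→Huang, Block 8→Santos, Block 9→Kowalski, Block 10→Eriksen.
Loads: Huang 3/3, Santos 3/3, Kowalski 1/2, Eriksen 3/3, Yoon 1/3, Andersen 1/2 — all within limits.

Yes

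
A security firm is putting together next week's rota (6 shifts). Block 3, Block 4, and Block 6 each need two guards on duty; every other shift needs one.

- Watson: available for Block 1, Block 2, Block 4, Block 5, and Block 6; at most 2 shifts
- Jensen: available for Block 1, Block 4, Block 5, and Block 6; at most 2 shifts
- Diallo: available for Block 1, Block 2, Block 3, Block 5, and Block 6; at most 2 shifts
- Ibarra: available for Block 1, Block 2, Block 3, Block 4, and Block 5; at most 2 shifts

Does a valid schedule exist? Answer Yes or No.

No

Total capacity is 2+2+2+2 = 8 but 9 worker-slots are needed — infeasible.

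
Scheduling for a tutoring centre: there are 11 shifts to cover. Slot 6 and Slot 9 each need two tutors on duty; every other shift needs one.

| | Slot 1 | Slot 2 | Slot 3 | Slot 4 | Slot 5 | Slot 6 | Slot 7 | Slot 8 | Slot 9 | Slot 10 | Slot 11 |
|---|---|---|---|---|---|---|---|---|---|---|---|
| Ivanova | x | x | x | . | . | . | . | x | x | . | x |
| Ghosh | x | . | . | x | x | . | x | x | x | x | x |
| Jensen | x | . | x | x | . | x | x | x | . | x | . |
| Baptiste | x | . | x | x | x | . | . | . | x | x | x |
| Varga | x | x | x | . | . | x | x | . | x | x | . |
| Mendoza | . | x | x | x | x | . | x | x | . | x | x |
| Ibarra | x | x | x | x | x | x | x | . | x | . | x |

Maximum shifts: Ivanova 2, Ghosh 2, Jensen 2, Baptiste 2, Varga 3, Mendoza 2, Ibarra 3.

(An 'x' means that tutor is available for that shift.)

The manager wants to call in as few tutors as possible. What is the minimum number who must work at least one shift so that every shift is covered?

6

13 slots to fill and no one can take more than 3, so at least ⌈13/3⌉ = 5 tutors are needed.
Any 5 tutors together have capacity at most 3+3+2+2+2 = 12 < 13 slots, so 5 can never suffice.
Ivanova, Ghosh, Jensen, Baptiste, Varga, and Mendoza alone can cover everything: Slot 1→Varga, Slot 2→Ivanova, Slot 3→Mendoza, Slot 4→Ghosh, Slot 5→Ghosh, Slot 6→Jensen+Varga, Slot 7→Jensen, Slot 8→Ivanova, Slot 9→Baptiste+Varga, Slot 10→Mendoza, Slot 11→Baptiste.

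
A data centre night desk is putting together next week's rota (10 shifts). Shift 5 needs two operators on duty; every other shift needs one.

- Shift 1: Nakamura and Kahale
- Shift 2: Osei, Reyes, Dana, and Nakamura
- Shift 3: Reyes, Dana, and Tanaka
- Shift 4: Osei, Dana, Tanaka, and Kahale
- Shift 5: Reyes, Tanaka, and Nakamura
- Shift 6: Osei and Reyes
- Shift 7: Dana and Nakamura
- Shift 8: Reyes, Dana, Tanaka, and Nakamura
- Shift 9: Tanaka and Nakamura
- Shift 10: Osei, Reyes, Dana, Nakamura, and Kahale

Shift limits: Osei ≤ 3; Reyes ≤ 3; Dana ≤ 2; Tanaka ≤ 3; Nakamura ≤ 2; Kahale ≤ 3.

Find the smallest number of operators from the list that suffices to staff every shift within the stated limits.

11 slots to fill and no one can take more than 3, so at least ⌈11/3⌉ = 4 operators are needed.
Osei, Reyes, Tanaka, and Nakamura alone can cover everything: Shift 1→Nakamura, Shift 2→Osei, Shift 3→Reyes, Shift 4→Osei, Shift 5→Reyes+Tanaka, Shift 6→Osei, Shift 7→Nakamura, Shift 8→Tanaka, Shift 9→Tanaka, Shift 10→Reyes.

4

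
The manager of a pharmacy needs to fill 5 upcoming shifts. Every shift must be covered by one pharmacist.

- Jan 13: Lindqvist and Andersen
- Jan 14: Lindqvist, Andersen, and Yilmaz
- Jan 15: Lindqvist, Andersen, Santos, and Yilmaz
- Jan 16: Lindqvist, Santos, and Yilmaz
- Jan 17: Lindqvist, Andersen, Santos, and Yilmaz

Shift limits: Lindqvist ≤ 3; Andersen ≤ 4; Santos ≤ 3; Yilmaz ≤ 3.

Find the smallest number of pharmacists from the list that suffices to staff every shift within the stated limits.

2

5 slots to fill and no one can take more than 4, so at least ⌈5/4⌉ = 2 pharmacists are needed.
Lindqvist and Andersen alone can cover everything: Jan 13→Lindqvist, Jan 14→Lindqvist, Jan 15→Andersen, Jan 16→Lindqvist, Jan 17→Andersen.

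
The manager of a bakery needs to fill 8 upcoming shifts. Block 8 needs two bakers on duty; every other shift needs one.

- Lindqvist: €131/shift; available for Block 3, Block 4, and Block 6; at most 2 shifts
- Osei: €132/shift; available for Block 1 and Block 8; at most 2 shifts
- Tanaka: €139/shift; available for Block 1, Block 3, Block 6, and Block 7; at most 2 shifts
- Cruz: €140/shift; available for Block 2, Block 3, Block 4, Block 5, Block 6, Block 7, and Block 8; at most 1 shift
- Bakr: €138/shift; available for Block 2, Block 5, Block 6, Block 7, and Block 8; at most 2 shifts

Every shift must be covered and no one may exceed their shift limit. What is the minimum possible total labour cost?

Picking the cheapest available baker for each shift independently would cost €1209, but that ignores the shift limits.
An optimal schedule: Block 1→Osei, Block 2→Cruz, Block 3→Lindqvist, Block 4→Lindqvist, Block 5→Bakr, Block 6→Tanaka, Block 7→Tanaka, Block 8→Osei+Bakr.
Total: 132 + 140 + 131 + 131 + 138 + 139 + 139 + 132 + 138 = €1220.

€1220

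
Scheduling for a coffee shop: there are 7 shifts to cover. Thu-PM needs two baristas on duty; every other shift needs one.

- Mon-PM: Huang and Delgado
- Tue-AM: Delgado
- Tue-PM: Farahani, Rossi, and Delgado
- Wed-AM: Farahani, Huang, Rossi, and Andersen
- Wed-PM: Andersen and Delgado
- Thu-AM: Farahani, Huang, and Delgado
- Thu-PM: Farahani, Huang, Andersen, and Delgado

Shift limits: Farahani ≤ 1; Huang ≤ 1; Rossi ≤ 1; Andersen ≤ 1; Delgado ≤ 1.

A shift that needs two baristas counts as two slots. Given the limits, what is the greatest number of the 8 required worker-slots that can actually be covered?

5

Total capacity across all baristas is 1+1+1+1+1 = 5, and 8 slots are needed, so at most 5 can be filled.
An assignment achieving 5: Mon-PM→Huang, Tue-AM→Delgado, Tue-PM→Farahani, Wed-AM→Rossi, Wed-PM→Andersen.
Loads: Farahani 1/1, Huang 1/1, Rossi 1/1, Andersen 1/1, Delgado 1/1.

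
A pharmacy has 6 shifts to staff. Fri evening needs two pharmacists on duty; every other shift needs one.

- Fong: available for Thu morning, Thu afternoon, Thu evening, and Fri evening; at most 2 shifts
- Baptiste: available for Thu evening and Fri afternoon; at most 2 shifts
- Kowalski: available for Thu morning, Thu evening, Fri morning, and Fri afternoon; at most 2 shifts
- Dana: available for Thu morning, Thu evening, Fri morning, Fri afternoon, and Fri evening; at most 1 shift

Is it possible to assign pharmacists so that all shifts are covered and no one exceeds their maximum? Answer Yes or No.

Thu afternoon can only be covered by Fong, so that assignment is forced.
Fri evening can only be covered by Fong and Dana, so that assignment is forced.
One valid schedule: Thu morning→Kowalski, Thu afternoon→Fong, Thu evening→Baptiste, Fri morning→Kowalski, Fri afternoon→Baptiste, Fri evening→Fong+Dana.
Loads: Fong 2/2, Baptiste 2/2, Kowalski 2/2, Dana 1/1 — all within limits.

Yes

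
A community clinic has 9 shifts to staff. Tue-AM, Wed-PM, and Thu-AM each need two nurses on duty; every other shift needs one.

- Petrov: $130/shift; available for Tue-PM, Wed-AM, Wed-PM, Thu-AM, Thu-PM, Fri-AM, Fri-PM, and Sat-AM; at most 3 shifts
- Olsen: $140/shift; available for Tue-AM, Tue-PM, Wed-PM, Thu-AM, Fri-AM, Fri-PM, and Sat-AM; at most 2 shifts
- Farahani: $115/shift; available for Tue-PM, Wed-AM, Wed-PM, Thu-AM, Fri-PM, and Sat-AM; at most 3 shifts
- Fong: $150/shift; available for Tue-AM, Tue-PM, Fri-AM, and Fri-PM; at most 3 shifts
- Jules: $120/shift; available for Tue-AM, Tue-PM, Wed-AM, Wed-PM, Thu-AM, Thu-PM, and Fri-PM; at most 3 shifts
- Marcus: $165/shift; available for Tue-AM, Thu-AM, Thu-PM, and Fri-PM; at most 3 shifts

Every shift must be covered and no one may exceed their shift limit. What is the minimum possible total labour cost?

Picking the cheapest available nurse for each shift independently would cost $1440, but that ignores the shift limits.
An optimal schedule: Tue-AM→Fong+Jules, Tue-PM→Olsen, Wed-AM→Petrov, Wed-PM→Farahani+Jules, Thu-AM→Farahani+Jules, Thu-PM→Petrov, Fri-AM→Petrov, Fri-PM→Farahani, Sat-AM→Olsen.
Total: 150 + 120 + 140 + 130 + 115 + 120 + 115 + 120 + 130 + 130 + 115 + 140 = $1525.

$1525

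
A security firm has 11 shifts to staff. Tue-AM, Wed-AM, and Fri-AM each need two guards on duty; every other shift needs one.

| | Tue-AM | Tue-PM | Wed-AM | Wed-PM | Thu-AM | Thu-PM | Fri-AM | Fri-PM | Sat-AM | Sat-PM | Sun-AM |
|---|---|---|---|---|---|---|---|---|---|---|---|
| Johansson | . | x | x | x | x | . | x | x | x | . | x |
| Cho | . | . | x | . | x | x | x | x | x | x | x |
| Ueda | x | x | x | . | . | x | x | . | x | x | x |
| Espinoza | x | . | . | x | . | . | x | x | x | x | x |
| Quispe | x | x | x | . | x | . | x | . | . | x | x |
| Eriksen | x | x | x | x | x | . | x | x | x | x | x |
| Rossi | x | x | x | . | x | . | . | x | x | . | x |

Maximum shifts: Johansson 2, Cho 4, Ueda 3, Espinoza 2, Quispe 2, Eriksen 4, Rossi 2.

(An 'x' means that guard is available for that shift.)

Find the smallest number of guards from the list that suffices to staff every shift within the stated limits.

5

14 slots to fill and no one can take more than 4, so at least ⌈14/4⌉ = 4 guards are needed.
Any 4 guards together have capacity at most 4+4+3+2 = 13 < 14 slots, so 4 can never suffice.
Johansson, Cho, Ueda, Espinoza, and Eriksen alone can cover everything: Tue-AM→Ueda+Espinoza, Tue-PM→Johansson, Wed-AM→Ueda+Eriksen, Wed-PM→Johansson, Thu-AM→Cho, Thu-PM→Cho, Fri-AM→Espinoza+Eriksen, Fri-PM→Cho, Sat-AM→Ueda, Sat-PM→Cho, Sun-AM→Eriksen.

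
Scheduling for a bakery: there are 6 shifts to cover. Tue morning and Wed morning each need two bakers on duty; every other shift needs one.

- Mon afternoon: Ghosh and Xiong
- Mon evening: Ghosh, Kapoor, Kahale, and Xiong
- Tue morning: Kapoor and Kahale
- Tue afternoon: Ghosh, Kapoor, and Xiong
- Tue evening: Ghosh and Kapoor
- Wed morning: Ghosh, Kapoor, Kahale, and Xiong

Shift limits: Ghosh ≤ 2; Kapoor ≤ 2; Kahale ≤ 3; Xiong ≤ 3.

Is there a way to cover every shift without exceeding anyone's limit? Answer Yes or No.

Yes

Tue morning can only be covered by Kapoor and Kahale, so that assignment is forced.
One valid schedule: Mon afternoon→Ghosh, Mon evening→Kahale, Tue morning→Kapoor+Kahale, Tue afternoon→Kapoor, Tue evening→Ghosh, Wed morning→Kahale+Xiong.
Loads: Ghosh 2/2, Kapoor 2/2, Kahale 3/3, Xiong 1/3 — all within limits.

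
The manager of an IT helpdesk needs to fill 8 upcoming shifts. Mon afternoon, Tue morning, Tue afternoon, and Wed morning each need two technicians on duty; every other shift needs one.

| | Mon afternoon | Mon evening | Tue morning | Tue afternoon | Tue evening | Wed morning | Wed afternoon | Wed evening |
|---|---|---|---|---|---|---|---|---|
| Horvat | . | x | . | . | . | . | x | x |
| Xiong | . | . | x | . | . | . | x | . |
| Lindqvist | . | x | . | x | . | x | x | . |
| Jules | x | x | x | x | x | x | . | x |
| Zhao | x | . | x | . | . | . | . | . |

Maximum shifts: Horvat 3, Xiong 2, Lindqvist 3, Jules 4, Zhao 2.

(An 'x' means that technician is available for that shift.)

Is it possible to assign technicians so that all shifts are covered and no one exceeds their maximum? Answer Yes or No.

Mon afternoon can only be covered by Jules and Zhao, so that assignment is forced.
Tue afternoon can only be covered by Lindqvist and Jules, so that assignment is forced.
Tue evening can only be covered by Jules, so that assignment is forced.
One valid schedule: Mon afternoon→Jules+Zhao, Mon evening→Horvat, Tue morning→Xiong+Zhao, Tue afternoon→Lindqvist+Jules, Tue evening→Jules, Wed morning→Lindqvist+Jules, Wed afternoon→Horvat, Wed evening→Horvat.
Loads: Horvat 3/3, Xiong 1/2, Lindqvist 2/3, Jules 4/4, Zhao 2/2 — all within limits.

Yes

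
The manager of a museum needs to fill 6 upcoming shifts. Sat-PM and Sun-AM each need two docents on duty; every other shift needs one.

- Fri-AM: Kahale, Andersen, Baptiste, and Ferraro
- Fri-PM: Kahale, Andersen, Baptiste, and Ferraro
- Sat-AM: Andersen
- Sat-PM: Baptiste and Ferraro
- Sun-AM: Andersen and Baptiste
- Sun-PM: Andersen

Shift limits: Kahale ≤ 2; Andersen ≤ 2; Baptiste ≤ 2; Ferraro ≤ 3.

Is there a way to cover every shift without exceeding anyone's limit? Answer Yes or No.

Total capacity is 9 and 8 slots are needed, so capacity alone doesn't rule it out.
Shifts {Sat-AM, Sun-AM, Sun-PM} need 4 worker-slots in total, but the docents available for any of those shifts (Andersen and Baptiste) can supply at most 3 among them. So no valid schedule exists.

No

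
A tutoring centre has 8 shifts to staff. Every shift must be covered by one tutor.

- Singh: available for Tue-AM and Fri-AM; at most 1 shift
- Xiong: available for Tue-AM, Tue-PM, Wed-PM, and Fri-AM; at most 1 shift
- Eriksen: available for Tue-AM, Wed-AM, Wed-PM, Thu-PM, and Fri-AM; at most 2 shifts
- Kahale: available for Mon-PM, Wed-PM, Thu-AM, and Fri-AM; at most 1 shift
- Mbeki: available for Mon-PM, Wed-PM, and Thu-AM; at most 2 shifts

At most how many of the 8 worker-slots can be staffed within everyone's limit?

Total capacity across all tutors is 1+1+2+1+2 = 7, and 8 slots are needed, so at most 7 can be filled.
An assignment achieving 7: Mon-PM→Kahale, Tue-AM→Singh, Tue-PM→Xiong, Wed-AM→Eriksen, Wed-PM→Mbeki, Thu-AM→Mbeki, Thu-PM→Eriksen.
Loads: Singh 1/1, Xiong 1/1, Eriksen 2/2, Kahale 1/1, Mbeki 2/2.

7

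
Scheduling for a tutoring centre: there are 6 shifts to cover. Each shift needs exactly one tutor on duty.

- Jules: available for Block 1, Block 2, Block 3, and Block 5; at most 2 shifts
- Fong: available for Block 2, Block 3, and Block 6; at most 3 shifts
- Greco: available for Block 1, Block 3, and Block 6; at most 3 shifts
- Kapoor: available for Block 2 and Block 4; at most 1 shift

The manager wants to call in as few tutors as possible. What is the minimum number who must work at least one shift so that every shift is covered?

6 slots to fill and no one can take more than 3, so at least ⌈6/3⌉ = 2 tutors are needed.
Shifts {Block 4, Block 5, Block 6} need 3 slots, but among the tutors available for them (Jules, Fong, Greco, and Kapoor) any 2 together supply at most 2. So 2 tutors are not enough.
Jules, Fong, and Kapoor alone can cover everything: Block 1→Jules, Block 2→Fong, Block 3→Fong, Block 4→Kapoor, Block 5→Jules, Block 6→Fong.

3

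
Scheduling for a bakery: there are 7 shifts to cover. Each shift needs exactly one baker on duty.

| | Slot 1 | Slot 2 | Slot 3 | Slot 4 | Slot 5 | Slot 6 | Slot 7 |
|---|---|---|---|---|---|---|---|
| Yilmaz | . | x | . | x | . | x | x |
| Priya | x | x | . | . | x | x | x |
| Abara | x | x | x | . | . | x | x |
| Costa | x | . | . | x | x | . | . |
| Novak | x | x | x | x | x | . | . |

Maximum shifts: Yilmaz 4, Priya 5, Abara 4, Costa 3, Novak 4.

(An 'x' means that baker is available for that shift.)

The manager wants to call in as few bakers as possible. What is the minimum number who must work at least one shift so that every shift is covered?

7 slots to fill and no one can take more than 5, so at least ⌈7/5⌉ = 2 bakers are needed.
Yilmaz and Novak alone can cover everything: Slot 1→Novak, Slot 2→Yilmaz, Slot 3→Novak, Slot 4→Yilmaz, Slot 5→Novak, Slot 6→Yilmaz, Slot 7→Yilmaz.

2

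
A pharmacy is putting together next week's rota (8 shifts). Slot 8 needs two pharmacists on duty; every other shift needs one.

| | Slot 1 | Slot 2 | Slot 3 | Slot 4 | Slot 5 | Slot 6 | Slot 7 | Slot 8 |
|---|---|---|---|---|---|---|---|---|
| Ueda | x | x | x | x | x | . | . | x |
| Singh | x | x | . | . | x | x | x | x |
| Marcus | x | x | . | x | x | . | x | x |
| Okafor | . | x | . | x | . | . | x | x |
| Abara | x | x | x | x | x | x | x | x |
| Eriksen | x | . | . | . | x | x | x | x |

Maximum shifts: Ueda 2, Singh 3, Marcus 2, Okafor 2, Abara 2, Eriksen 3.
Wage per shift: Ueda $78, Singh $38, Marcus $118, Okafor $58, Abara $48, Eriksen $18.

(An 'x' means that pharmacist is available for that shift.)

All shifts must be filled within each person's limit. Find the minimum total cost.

Picking the cheapest available pharmacist for each shift independently would cost $262, but that ignores the shift limits.
An optimal schedule: Slot 1→Eriksen, Slot 2→Singh, Slot 3→Abara, Slot 4→Abara, Slot 5→Eriksen, Slot 6→Eriksen, Slot 7→Singh, Slot 8→Singh+Okafor.
Total: 18 + 38 + 48 + 48 + 18 + 18 + 38 + 38 + 58 = $322.

$322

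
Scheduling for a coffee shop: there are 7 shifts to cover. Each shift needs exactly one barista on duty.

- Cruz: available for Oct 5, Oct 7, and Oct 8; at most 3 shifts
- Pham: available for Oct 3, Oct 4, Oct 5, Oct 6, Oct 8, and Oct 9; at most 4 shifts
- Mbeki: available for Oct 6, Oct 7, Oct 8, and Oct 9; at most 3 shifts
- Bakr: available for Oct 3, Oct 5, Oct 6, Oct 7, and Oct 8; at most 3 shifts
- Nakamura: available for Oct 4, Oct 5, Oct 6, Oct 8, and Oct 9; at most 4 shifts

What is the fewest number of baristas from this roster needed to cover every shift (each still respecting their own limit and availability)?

2

7 slots to fill and no one can take more than 4, so at least ⌈7/4⌉ = 2 baristas are needed.
Cruz and Pham alone can cover everything: Oct 3→Pham, Oct 4→Pham, Oct 5→Cruz, Oct 6→Pham, Oct 7→Cruz, Oct 8→Cruz, Oct 9→Pham.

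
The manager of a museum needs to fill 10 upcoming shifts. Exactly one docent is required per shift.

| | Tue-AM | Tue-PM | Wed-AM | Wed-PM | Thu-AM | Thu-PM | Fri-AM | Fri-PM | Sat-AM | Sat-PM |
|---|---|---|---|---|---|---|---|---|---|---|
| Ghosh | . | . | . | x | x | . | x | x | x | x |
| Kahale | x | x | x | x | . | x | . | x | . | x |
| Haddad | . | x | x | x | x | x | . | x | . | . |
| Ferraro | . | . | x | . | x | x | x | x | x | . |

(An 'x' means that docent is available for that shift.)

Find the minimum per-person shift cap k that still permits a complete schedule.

3

With 4 docents and 10 worker-slots to fill, someone must work at least ⌈10/4⌉ = 3 shifts, so k ≥ 3.
k = 3 works: Tue-AM→Kahale, Tue-PM→Kahale, Wed-AM→Kahale, Wed-PM→Haddad, Thu-AM→Haddad, Thu-PM→Haddad, Fri-AM→Ghosh, Fri-PM→Ferraro, Sat-AM→Ghosh, Sat-PM→Ghosh.
Loads: Ghosh 3, Kahale 3, Haddad 3, Ferraro 1 — all ≤ 3.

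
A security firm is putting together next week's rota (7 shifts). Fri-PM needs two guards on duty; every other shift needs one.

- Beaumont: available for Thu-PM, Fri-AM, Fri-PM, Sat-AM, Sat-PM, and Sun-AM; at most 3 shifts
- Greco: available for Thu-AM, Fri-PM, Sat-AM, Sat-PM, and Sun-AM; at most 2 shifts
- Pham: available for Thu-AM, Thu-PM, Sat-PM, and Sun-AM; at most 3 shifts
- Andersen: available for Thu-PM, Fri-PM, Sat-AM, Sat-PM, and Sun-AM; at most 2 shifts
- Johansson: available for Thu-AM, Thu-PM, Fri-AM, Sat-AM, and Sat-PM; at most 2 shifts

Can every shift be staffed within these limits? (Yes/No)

One valid schedule: Thu-AM→Greco, Thu-PM→Beaumont, Fri-AM→Beaumont, Fri-PM→Beaumont+Greco, Sat-AM→Andersen, Sat-PM→Pham, Sun-AM→Pham.
Loads: Beaumont 3/3, Greco 2/2, Pham 2/3, Andersen 1/2, Johansson 0/2 — all within limits.

Yes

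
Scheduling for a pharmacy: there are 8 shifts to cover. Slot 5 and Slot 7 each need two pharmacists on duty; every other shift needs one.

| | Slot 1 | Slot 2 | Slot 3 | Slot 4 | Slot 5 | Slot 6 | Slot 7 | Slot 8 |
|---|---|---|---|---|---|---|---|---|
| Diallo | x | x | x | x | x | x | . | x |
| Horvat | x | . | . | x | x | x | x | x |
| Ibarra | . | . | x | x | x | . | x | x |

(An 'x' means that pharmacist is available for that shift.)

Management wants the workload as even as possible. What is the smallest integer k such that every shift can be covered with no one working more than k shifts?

4

With 3 pharmacists and 10 worker-slots to fill, someone must work at least ⌈10/3⌉ = 4 shifts, so k ≥ 4.
k = 4 works: Slot 1→Diallo, Slot 2→Diallo, Slot 3→Diallo, Slot 4→Horvat, Slot 5→Horvat+Ibarra, Slot 6→Diallo, Slot 7→Horvat+Ibarra, Slot 8→Horvat.
Loads: Diallo 4, Horvat 4, Ibarra 2 — all ≤ 4.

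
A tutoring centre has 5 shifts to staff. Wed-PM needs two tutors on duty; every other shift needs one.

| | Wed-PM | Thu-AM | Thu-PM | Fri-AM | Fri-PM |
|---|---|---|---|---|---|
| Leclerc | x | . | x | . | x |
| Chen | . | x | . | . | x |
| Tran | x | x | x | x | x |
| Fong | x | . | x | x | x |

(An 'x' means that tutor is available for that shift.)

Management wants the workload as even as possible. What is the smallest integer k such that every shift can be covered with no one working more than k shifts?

2

With 4 tutors and 6 worker-slots to fill, someone must work at least ⌈6/4⌉ = 2 shifts, so k ≥ 2.
k = 2 works: Wed-PM→Leclerc+Tran, Thu-AM→Chen, Thu-PM→Leclerc, Fri-AM→Tran, Fri-PM→Chen.
Loads: Leclerc 2, Chen 2, Tran 2, Fong 0 — all ≤ 2.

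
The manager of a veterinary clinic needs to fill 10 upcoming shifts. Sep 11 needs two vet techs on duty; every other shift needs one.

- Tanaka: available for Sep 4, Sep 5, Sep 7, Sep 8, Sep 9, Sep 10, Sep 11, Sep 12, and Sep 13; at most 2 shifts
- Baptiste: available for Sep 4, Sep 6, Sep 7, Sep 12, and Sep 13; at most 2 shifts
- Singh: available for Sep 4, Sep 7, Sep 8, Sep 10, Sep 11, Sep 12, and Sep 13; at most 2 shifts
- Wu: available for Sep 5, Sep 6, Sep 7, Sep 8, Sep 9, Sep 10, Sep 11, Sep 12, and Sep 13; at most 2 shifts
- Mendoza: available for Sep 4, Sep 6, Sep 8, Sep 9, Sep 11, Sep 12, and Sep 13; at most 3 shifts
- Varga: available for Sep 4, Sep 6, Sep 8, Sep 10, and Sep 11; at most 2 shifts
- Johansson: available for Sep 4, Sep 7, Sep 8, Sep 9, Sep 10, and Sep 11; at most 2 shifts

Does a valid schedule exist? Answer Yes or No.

Yes

One valid schedule: Sep 4→Mendoza, Sep 5→Tanaka, Sep 6→Baptiste, Sep 7→Baptiste, Sep 8→Wu, Sep 9→Tanaka, Sep 10→Singh, Sep 11→Mendoza+Varga, Sep 12→Singh, Sep 13→Wu.
Loads: Tanaka 2/2, Baptiste 2/2, Singh 2/2, Wu 2/2, Mendoza 2/3, Varga 1/2, Johansson 0/2 — all within limits.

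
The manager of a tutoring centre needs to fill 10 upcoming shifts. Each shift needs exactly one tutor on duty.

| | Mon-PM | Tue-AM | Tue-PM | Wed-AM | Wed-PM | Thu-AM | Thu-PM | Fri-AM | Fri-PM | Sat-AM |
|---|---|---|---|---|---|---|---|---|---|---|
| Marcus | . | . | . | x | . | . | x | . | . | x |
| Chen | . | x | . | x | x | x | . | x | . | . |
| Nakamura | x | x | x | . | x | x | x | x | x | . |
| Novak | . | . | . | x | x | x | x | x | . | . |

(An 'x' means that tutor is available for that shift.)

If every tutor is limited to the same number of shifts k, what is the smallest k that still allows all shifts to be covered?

With 4 tutors and 10 worker-slots to fill, someone must work at least ⌈10/4⌉ = 3 shifts, so k ≥ 3.
k = 3 works: Mon-PM→Nakamura, Tue-AM→Chen, Tue-PM→Nakamura, Wed-AM→Marcus, Wed-PM→Chen, Thu-AM→Chen, Thu-PM→Marcus, Fri-AM→Novak, Fri-PM→Nakamura, Sat-AM→Marcus.
Loads: Marcus 3, Chen 3, Nakamura 3, Novak 1 — all ≤ 3.

3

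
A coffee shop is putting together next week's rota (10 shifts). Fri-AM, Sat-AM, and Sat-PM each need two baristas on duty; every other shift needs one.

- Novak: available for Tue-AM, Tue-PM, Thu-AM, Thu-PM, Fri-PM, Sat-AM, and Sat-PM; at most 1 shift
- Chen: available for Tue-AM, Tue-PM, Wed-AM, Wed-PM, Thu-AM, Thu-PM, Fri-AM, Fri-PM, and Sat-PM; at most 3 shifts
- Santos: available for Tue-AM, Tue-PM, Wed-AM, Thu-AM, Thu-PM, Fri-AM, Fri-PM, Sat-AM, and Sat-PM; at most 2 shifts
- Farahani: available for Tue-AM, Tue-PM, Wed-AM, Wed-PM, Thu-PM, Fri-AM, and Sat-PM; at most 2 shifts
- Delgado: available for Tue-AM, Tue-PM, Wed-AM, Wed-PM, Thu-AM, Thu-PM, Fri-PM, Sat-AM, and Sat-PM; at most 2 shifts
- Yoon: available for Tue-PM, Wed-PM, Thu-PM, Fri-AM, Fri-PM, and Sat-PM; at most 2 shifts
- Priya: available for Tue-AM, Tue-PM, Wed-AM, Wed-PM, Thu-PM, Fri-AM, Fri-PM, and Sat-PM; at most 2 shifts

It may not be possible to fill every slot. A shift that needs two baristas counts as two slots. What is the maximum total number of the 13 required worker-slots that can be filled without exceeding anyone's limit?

13

Total capacity across all baristas is 1+3+2+2+2+2+2 = 14, and 13 slots are needed, so at most 13 can be filled.
An assignment achieving 13: Tue-AM→Farahani, Tue-PM→Delgado, Wed-AM→Chen, Wed-PM→Chen, Thu-AM→Chen, Thu-PM→Yoon, Fri-AM→Santos+Farahani, Fri-PM→Delgado, Sat-AM→Novak+Santos, Sat-PM→Yoon+Priya.
Loads: Novak 1/1, Chen 3/3, Santos 2/2, Farahani 2/2, Delgado 2/2, Yoon 2/2, Priya 1/2.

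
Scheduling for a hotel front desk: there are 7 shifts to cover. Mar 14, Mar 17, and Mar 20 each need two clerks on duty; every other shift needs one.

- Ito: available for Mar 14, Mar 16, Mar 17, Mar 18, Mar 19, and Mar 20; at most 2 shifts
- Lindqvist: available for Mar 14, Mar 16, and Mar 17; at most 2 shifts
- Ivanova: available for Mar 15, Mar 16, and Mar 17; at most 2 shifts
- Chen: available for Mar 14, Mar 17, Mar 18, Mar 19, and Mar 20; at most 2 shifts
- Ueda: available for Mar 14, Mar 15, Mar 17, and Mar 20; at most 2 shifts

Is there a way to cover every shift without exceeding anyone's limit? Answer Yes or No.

One valid schedule: Mar 14→Lindqvist+Chen, Mar 15→Ivanova, Mar 16→Lindqvist, Mar 17→Ivanova+Ueda, Mar 18→Ito, Mar 19→Ito, Mar 20→Chen+Ueda.
Loads: Ito 2/2, Lindqvist 2/2, Ivanova 2/2, Chen 2/2, Ueda 2/2 — all within limits.

Yes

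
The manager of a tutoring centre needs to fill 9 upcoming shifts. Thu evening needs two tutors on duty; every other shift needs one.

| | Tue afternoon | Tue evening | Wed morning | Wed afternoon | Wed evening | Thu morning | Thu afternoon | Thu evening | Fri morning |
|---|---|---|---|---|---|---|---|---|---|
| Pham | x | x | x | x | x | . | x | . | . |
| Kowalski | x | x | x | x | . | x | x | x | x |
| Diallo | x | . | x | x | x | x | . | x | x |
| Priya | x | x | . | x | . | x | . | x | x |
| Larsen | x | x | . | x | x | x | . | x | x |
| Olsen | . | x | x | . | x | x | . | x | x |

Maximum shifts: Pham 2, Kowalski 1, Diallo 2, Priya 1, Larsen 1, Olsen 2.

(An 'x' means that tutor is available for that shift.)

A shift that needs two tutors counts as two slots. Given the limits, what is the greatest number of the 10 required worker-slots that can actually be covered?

9

Total capacity across all tutors is 2+1+2+1+1+2 = 9, and 10 slots are needed, so at most 9 can be filled.
An assignment achieving 9: Tue afternoon→Kowalski, Tue evening→Priya, Wed morning→Pham, Wed afternoon→Diallo, Wed evening→Diallo, Thu morning→Larsen, Thu afternoon→Pham, Thu evening→Olsen, Fri morning→Olsen.
Loads: Pham 2/2, Kowalski 1/1, Diallo 2/2, Priya 1/1, Larsen 1/1, Olsen 2/2.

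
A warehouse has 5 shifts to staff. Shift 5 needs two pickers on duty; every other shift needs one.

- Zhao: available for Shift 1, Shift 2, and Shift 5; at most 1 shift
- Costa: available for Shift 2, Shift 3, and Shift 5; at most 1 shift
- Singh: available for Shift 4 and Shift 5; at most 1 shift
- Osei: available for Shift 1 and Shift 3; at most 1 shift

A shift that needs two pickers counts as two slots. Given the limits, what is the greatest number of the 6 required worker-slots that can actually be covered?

4

Total capacity across all pickers is 1+1+1+1 = 4, and 6 slots are needed, so at most 4 can be filled.
An assignment achieving 4: Shift 1→Zhao, Shift 2→Costa, Shift 3→Osei, Shift 4→Singh.
Loads: Zhao 1/1, Costa 1/1, Singh 1/1, Osei 1/1.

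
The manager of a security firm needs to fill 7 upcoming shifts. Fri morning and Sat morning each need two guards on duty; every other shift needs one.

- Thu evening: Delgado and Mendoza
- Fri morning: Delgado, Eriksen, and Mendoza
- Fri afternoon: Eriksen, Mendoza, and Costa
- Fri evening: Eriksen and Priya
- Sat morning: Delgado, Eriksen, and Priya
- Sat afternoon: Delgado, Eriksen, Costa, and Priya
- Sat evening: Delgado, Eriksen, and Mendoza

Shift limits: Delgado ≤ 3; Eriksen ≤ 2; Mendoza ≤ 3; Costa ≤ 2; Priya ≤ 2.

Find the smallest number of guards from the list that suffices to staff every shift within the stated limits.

9 slots to fill and no one can take more than 3, so at least ⌈9/3⌉ = 3 guards are needed.
Any 3 guards together have capacity at most 3+3+2 = 8 < 9 slots, so 3 can never suffice.
Delgado, Eriksen, Mendoza, and Costa alone can cover everything: Thu evening→Delgado, Fri morning→Delgado+Mendoza, Fri afternoon→Mendoza, Fri evening→Eriksen, Sat morning→Delgado+Eriksen, Sat afternoon→Costa, Sat evening→Mendoza.

4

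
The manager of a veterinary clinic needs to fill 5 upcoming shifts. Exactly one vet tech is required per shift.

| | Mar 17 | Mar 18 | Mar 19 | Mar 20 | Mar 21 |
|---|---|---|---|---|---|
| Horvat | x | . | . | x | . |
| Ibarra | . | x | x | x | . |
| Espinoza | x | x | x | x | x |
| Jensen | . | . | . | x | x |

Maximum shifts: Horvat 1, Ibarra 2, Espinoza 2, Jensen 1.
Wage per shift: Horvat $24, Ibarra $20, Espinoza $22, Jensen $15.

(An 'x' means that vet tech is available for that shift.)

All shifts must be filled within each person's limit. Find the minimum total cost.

Picking the cheapest available vet tech for each shift independently would cost $92, but that ignores the shift limits.
An optimal schedule: Mar 17→Espinoza, Mar 18→Ibarra, Mar 19→Ibarra, Mar 20→Espinoza, Mar 21→Jensen.
Total: 22 + 20 + 20 + 22 + 15 = $99.

$99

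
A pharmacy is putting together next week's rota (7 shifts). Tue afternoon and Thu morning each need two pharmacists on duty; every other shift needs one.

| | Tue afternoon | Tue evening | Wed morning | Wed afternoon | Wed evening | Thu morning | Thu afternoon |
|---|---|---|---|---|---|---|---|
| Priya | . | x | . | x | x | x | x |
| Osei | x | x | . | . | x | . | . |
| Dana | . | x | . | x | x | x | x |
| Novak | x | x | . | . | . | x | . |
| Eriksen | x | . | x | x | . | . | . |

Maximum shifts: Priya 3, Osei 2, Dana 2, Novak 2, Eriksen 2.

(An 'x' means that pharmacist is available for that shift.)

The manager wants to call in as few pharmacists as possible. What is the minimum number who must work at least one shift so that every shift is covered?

4

9 slots to fill and no one can take more than 3, so at least ⌈9/3⌉ = 3 pharmacists are needed.
Any 3 pharmacists together have capacity at most 3+2+2 = 7 < 9 slots, so 3 can never suffice.
Priya, Osei, Dana, and Eriksen alone can cover everything: Tue afternoon→Osei+Eriksen, Tue evening→Priya, Wed morning→Eriksen, Wed afternoon→Dana, Wed evening→Osei, Thu morning→Priya+Dana, Thu afternoon→Priya.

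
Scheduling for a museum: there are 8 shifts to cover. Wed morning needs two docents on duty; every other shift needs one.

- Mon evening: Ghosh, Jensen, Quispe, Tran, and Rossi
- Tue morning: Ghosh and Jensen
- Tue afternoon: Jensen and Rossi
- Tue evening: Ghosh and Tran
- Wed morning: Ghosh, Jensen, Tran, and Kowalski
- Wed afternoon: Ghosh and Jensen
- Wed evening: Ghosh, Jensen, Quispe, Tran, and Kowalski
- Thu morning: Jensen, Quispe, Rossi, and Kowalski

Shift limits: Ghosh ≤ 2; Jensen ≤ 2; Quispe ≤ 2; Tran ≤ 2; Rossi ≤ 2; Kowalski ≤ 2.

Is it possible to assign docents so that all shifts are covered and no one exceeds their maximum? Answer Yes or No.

Yes

One valid schedule: Mon evening→Quispe, Tue morning→Ghosh, Tue afternoon→Jensen, Tue evening→Ghosh, Wed morning→Tran+Kowalski, Wed afternoon→Jensen, Wed evening→Tran, Thu morning→Quispe.
Loads: Ghosh 2/2, Jensen 2/2, Quispe 2/2, Tran 2/2, Rossi 0/2, Kowalski 1/2 — all within limits.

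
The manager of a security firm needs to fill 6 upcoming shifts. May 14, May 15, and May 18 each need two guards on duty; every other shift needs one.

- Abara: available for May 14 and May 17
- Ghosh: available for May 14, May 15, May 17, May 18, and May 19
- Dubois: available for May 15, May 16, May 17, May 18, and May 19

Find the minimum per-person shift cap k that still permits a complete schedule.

4

With 3 guards and 9 worker-slots to fill, someone must work at least ⌈9/3⌉ = 3 shifts, so k ≥ 3.
k = 3 fails: Shifts {May 14, May 15, May 16, May 18, May 19} need 8 worker-slots in total, but the guards available for any of those shifts (Abara, Ghosh, and Dubois) can supply at most 7 among them. So no valid schedule exists.
k = 4 works: May 14→Abara+Ghosh, May 15→Ghosh+Dubois, May 16→Dubois, May 17→Abara, May 18→Ghosh+Dubois, May 19→Ghosh.
Loads: Abara 2, Ghosh 4, Dubois 3 — all ≤ 4.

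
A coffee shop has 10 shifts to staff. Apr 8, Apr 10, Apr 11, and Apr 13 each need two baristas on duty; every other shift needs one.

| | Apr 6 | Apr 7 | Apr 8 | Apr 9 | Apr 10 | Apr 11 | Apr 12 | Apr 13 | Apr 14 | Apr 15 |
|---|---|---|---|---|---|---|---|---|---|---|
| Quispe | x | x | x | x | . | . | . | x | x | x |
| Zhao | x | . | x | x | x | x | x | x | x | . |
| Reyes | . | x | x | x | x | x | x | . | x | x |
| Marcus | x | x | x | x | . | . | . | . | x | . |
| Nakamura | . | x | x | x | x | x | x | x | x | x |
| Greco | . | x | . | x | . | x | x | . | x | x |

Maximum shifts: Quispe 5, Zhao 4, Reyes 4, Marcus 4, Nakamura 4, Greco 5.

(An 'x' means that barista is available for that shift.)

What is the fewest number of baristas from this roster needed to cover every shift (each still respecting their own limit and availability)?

14 slots to fill and no one can take more than 5, so at least ⌈14/5⌉ = 3 baristas are needed.
No set of 3 baristas can cover every shift (each such set leaves at least one shift with no one available or exceeds a cap).
Quispe, Zhao, Reyes, and Marcus alone can cover everything: Apr 6→Quispe, Apr 7→Quispe, Apr 8→Reyes+Marcus, Apr 9→Quispe, Apr 10→Zhao+Reyes, Apr 11→Zhao+Reyes, Apr 12→Zhao, Apr 13→Quispe+Zhao, Apr 14→Reyes, Apr 15→Quispe.

4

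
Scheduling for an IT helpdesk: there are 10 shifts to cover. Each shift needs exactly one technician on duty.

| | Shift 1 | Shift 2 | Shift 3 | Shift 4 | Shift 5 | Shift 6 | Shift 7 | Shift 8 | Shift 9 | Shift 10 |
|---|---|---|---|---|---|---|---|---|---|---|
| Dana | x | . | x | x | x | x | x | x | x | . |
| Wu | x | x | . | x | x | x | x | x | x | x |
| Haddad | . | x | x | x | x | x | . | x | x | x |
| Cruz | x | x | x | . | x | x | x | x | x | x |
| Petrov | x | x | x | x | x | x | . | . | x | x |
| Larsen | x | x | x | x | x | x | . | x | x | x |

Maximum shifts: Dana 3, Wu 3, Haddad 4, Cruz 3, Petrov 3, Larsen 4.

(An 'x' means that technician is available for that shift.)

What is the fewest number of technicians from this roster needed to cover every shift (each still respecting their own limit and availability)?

3

10 slots to fill and no one can take more than 4, so at least ⌈10/4⌉ = 3 technicians are needed.
Dana, Wu, and Haddad alone can cover everything: Shift 1→Dana, Shift 2→Wu, Shift 3→Dana, Shift 4→Wu, Shift 5→Haddad, Shift 6→Haddad, Shift 7→Dana, Shift 8→Haddad, Shift 9→Haddad, Shift 10→Wu.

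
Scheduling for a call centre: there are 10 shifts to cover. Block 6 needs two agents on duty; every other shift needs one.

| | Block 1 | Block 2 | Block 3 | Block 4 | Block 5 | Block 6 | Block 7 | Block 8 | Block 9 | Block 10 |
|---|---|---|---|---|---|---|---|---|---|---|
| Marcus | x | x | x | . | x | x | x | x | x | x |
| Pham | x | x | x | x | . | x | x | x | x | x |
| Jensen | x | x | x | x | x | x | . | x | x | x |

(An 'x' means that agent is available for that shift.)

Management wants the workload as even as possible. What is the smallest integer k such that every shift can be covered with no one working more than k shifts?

With 3 agents and 11 worker-slots to fill, someone must work at least ⌈11/3⌉ = 4 shifts, so k ≥ 4.
k = 4 works: Block 1→Marcus, Block 2→Marcus, Block 3→Pham, Block 4→Pham, Block 5→Marcus, Block 6→Pham+Jensen, Block 7→Marcus, Block 8→Pham, Block 9→Jensen, Block 10→Jensen.
Loads: Marcus 4, Pham 4, Jensen 3 — all ≤ 4.

4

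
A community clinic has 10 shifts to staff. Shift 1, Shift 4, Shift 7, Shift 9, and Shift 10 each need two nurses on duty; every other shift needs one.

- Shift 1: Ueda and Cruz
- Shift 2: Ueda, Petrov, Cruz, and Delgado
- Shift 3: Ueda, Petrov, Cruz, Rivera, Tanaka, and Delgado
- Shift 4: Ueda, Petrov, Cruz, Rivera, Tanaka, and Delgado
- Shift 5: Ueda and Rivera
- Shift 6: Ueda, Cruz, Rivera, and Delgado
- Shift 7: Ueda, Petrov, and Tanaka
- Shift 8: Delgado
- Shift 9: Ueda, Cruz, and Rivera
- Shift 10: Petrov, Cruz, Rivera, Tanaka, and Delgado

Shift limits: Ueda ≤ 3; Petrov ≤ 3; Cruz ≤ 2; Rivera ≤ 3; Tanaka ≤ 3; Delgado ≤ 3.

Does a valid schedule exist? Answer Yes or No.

Shift 1 can only be covered by Ueda and Cruz, so that assignment is forced.
Shift 8 can only be covered by Delgado, so that assignment is forced.
One valid schedule: Shift 1→Ueda+Cruz, Shift 2→Petrov, Shift 3→Petrov, Shift 4→Tanaka+Delgado, Shift 5→Ueda, Shift 6→Rivera, Shift 7→Ueda+Petrov, Shift 8→Delgado, Shift 9→Cruz+Rivera, Shift 10→Rivera+Tanaka.
Loads: Ueda 3/3, Petrov 3/3, Cruz 2/2, Rivera 3/3, Tanaka 2/3, Delgado 2/3 — all within limits.

Yes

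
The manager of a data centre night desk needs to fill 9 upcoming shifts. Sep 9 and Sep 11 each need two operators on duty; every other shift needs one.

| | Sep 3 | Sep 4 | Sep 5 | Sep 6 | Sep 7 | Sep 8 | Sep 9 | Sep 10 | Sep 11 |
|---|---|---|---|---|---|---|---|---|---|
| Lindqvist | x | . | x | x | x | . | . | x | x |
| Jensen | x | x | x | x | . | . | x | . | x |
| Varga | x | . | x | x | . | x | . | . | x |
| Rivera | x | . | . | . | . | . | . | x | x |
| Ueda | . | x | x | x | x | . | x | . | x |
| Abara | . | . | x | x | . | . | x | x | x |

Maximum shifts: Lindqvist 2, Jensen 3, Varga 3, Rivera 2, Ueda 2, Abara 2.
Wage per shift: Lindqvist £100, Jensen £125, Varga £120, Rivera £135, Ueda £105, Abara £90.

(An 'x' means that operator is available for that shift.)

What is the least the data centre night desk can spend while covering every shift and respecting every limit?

Sep 8 can only be covered by Varga, so that assignment is forced.
Picking the cheapest available operator for each shift independently would cost £1080, but that ignores the shift limits.
An optimal schedule: Sep 3→Lindqvist, Sep 4→Ueda, Sep 5→Varga, Sep 6→Jensen, Sep 7→Lindqvist, Sep 8→Varga, Sep 9→Abara+Ueda, Sep 10→Abara, Sep 11→Varga+Jensen.
Total: 100 + 105 + 120 + 125 + 100 + 120 + 90 + 105 + 90 + 120 + 125 = £1200.

£1200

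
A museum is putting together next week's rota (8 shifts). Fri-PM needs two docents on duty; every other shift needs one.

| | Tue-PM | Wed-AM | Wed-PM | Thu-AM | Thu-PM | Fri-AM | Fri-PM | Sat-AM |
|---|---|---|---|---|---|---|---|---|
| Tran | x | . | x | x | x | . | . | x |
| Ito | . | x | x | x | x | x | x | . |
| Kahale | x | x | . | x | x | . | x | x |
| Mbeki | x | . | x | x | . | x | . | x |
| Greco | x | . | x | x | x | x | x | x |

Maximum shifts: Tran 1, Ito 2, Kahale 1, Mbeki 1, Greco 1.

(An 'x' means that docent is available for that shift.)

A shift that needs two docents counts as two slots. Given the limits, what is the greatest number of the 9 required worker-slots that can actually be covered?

Total capacity across all docents is 1+2+1+1+1 = 6, and 9 slots are needed, so at most 6 can be filled.
An assignment achieving 6: Tue-PM→Tran, Wed-AM→Ito, Wed-PM→Mbeki, Fri-AM→Ito, Fri-PM→Kahale+Greco.
Loads: Tran 1/1, Ito 2/2, Kahale 1/1, Mbeki 1/1, Greco 1/1.

6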